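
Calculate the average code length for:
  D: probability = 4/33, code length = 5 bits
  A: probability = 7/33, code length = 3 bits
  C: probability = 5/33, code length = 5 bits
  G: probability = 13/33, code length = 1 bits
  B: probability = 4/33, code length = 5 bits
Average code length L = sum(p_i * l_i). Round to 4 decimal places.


Weighted contributions p_i * l_i:
  D: (4/33) * 5 = 20/33
  A: (7/33) * 3 = 21/33
  C: (5/33) * 5 = 25/33
  G: (13/33) * 1 = 13/33
  B: (4/33) * 5 = 20/33
Sum = (20 + 21 + 25 + 13 + 20)/33 = 99/33

L = 99/33 = 3.0000 bits/symbol


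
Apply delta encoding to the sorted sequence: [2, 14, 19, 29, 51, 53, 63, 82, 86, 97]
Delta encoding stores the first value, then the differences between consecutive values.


First value: 2
Deltas:
  14 - 2 = 12
  19 - 14 = 5
  29 - 19 = 10
  51 - 29 = 22
  53 - 51 = 2
  63 - 53 = 10
  82 - 63 = 19
  86 - 82 = 4
  97 - 86 = 11


Delta encoded: [2, 12, 5, 10, 22, 2, 10, 19, 4, 11]


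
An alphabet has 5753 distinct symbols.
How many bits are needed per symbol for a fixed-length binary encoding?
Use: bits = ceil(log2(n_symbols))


log2(5753) = 12.4901
Bracket: 2^12 = 4096 < 5753 <= 2^13 = 8192
So ceil(log2(5753)) = 13

bits = ceil(log2(5753)) = ceil(12.4901) = 13 bits


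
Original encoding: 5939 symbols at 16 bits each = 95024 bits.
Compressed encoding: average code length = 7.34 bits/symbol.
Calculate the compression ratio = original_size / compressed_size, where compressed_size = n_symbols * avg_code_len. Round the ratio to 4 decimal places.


original_size = n_symbols * orig_bits = 5939 * 16 = 95024 bits
compressed_size = n_symbols * avg_code_len = 5939 * 7.34 = 43592.26 bits
ratio = original_size / compressed_size = 95024 / 43592.26 = 2.1798

Compression ratio = 2.1798


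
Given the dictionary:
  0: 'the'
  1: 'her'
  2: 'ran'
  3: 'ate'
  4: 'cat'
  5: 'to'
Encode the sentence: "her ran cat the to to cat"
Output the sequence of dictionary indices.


Look up each word in the dictionary:
  'her' -> 1
  'ran' -> 2
  'cat' -> 4
  'the' -> 0
  'to' -> 5
  'to' -> 5
  'cat' -> 4

Encoded: [1, 2, 4, 0, 5, 5, 4]


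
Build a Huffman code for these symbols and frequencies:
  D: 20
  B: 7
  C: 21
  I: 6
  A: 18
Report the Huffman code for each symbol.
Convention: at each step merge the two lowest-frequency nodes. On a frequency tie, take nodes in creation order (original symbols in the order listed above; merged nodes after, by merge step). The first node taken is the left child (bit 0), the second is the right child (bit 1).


Huffman tree construction:
Step 1: Merge I(6) + B(7) = 13
Step 2: Merge (I+B)(13) + A(18) = 31
Step 3: Merge D(20) + C(21) = 41
Step 4: Merge ((I+B)+A)(31) + (D+C)(41) = 72
Read each symbol's code off the tree from the root (left child = 0, right child = 1).

Codes:
  D: 10 (length 2)
  B: 001 (length 3)
  C: 11 (length 2)
  I: 000 (length 3)
  A: 01 (length 2)
Average code length: 157/72 = 2.1806 bits/symbol


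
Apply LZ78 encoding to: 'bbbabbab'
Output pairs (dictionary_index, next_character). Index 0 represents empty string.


LZ78 encoding steps:
Dictionary: {0: ''}
Step 1: w='' (idx 0), next='b' -> output (0, 'b'), add 'b' as idx 1
Step 2: w='b' (idx 1), next='b' -> output (1, 'b'), add 'bb' as idx 2
Step 3: w='' (idx 0), next='a' -> output (0, 'a'), add 'a' as idx 3
Step 4: w='bb' (idx 2), next='a' -> output (2, 'a'), add 'bba' as idx 4
Step 5: w='b' (idx 1), end of input -> output (1, '')


Encoded: [(0, 'b'), (1, 'b'), (0, 'a'), (2, 'a'), (1, '')]


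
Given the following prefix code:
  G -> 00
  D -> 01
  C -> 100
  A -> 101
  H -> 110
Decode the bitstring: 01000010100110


Decoding step by step:
Bits 01 -> D
Bits 00 -> G
Bits 00 -> G
Bits 101 -> A
Bits 00 -> G
Bits 110 -> H


Decoded message: DGGAGH


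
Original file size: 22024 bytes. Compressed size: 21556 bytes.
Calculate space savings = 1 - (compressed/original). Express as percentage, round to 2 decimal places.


ratio = compressed/original = 21556/22024 = 0.97875
savings = 1 - ratio = 1 - 0.97875 = 0.02125
as a percentage: 0.02125 * 100 = 2.12%

Space savings = 1 - 21556/22024 = 2.12%


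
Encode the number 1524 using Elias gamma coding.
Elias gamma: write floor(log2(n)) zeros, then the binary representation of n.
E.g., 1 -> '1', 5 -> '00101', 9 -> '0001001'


num_bits = floor(log2(1524)) + 1 = 11
leading_zeros = num_bits - 1 = 10
binary(1524) = 10111110100

Elias gamma(1524) = '0000000000' + '10111110100' = 000000000010111110100 (21 bits)


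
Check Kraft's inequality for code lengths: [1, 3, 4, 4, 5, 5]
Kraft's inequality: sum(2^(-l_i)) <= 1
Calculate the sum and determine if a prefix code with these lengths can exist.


Sum = 2^(-1) + 2^(-3) + 2^(-4) + 2^(-4) + 2^(-5) + 2^(-5)
    = 0.5 + 0.125 + 0.0625 + 0.0625 + 0.03125 + 0.03125
    = 26/32 = 0.8125
Since 0.8125 <= 1, Kraft's inequality IS satisfied.
A prefix code with these lengths CAN exist.

Kraft sum = 0.8125. Satisfied.


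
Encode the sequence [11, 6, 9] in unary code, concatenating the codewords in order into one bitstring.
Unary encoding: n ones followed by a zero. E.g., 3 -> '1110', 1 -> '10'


Encode each number as n ones followed by a terminating 0:
  11 -> 111111111110 (12 bits)
  6 -> 1111110 (7 bits)
  9 -> 1111111110 (10 bits)
Total length = 12 + 7 + 10 = 29 bits.

Unary([11, 6, 9]) = 11111111111011111101111111110 (29 bits)


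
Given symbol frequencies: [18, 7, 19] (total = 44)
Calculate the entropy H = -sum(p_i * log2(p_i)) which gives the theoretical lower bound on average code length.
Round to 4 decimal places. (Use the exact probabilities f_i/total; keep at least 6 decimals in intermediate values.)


Per-symbol terms -p_i * log2(p_i) with p_i = f_i/44:
  p = 18/44 = 0.409091: log2(p) = -1.289507, -p*log2(p) = 0.527525
  p = 7/44 = 0.159091: log2(p) = -2.652077, -p*log2(p) = 0.421921
  p = 19/44 = 0.431818: log2(p) = -1.211504, -p*log2(p) = 0.523149
H = 0.527525 + 0.421921 + 0.523149 = 1.472595

H = 1.4726 bits/symbol


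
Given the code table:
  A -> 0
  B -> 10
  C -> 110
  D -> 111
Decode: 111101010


Decoding:
111 -> D
10 -> B
10 -> B
10 -> B


Result: DBBB


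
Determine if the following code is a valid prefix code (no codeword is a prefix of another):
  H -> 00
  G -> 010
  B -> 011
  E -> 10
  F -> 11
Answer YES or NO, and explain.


Checking each pair (does one codeword prefix another?):
  H='00' vs G='010': no prefix
  H='00' vs B='011': no prefix
  H='00' vs E='10': no prefix
  H='00' vs F='11': no prefix
  G='010' vs H='00': no prefix
  G='010' vs B='011': no prefix
  G='010' vs E='10': no prefix
  G='010' vs F='11': no prefix
  B='011' vs H='00': no prefix
  B='011' vs G='010': no prefix
  B='011' vs E='10': no prefix
  B='011' vs F='11': no prefix
  E='10' vs H='00': no prefix
  E='10' vs G='010': no prefix
  E='10' vs B='011': no prefix
  E='10' vs F='11': no prefix
  F='11' vs H='00': no prefix
  F='11' vs G='010': no prefix
  F='11' vs B='011': no prefix
  F='11' vs E='10': no prefix
No violation found over all pairs.

YES -- this is a valid prefix code. No codeword is a prefix of any other codeword.


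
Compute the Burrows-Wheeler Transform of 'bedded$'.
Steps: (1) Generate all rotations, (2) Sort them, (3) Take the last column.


Rotations (sorted):
  0: $bedded -> last char: d
  1: bedded$ -> last char: $
  2: d$bedde -> last char: e
  3: dded$be -> last char: e
  4: ded$bed -> last char: d
  5: ed$bedd -> last char: d
  6: edded$b -> last char: b


BWT = d$eeddb


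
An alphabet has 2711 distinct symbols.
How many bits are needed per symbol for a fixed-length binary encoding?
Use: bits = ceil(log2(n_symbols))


log2(2711) = 11.4046
Bracket: 2^11 = 2048 < 2711 <= 2^12 = 4096
So ceil(log2(2711)) = 12

bits = ceil(log2(2711)) = ceil(11.4046) = 12 bits


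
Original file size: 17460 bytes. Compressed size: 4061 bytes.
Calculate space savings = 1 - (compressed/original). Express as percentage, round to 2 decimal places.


ratio = compressed/original = 4061/17460 = 0.232589
savings = 1 - ratio = 1 - 0.232589 = 0.767411
as a percentage: 0.767411 * 100 = 76.74%

Space savings = 1 - 4061/17460 = 76.74%


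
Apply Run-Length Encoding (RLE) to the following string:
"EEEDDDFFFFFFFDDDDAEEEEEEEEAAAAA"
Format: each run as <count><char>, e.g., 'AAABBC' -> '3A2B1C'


Scanning runs left to right:
  i=0: run of 'E' x 3 -> '3E'
  i=3: run of 'D' x 3 -> '3D'
  i=6: run of 'F' x 7 -> '7F'
  i=13: run of 'D' x 4 -> '4D'
  i=17: run of 'A' x 1 -> '1A'
  i=18: run of 'E' x 8 -> '8E'
  i=26: run of 'A' x 5 -> '5A'

RLE = 3E3D7F4D1A8E5A


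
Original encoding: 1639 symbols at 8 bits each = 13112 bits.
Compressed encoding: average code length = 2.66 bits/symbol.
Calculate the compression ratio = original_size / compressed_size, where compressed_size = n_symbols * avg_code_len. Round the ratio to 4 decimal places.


original_size = n_symbols * orig_bits = 1639 * 8 = 13112 bits
compressed_size = n_symbols * avg_code_len = 1639 * 2.66 = 4359.74 bits
ratio = original_size / compressed_size = 13112 / 4359.74 = 3.0075

Compression ratio = 3.0075


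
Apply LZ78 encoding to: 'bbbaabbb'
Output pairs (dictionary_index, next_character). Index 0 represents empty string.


LZ78 encoding steps:
Dictionary: {0: ''}
Step 1: w='' (idx 0), next='b' -> output (0, 'b'), add 'b' as idx 1
Step 2: w='b' (idx 1), next='b' -> output (1, 'b'), add 'bb' as idx 2
Step 3: w='' (idx 0), next='a' -> output (0, 'a'), add 'a' as idx 3
Step 4: w='a' (idx 3), next='b' -> output (3, 'b'), add 'ab' as idx 4
Step 5: w='bb' (idx 2), end of input -> output (2, '')


Encoded: [(0, 'b'), (1, 'b'), (0, 'a'), (3, 'b'), (2, '')]


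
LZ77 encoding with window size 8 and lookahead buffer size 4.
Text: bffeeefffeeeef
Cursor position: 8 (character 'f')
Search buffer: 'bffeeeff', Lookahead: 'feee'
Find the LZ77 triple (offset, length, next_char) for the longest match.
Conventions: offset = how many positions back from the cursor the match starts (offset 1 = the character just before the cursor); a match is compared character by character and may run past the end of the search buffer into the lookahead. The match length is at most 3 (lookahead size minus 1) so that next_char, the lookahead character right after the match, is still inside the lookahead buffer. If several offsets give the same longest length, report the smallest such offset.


Try each offset into the search buffer:
  offset=1 (pos 7, char 'f'): match length 1
  offset=2 (pos 6, char 'f'): match length 1
  offset=3 (pos 5, char 'e'): match length 0
  offset=4 (pos 4, char 'e'): match length 0
  offset=5 (pos 3, char 'e'): match length 0
  offset=6 (pos 2, char 'f'): match length 3
  offset=7 (pos 1, char 'f'): match length 1
  offset=8 (pos 0, char 'b'): match length 0
Longest match has length 3 at offset 6.
next_char = character at position 8 + 3 = 11 -> 'e'

Best match: offset=6, length=3 (matching 'fee' starting at position 2)
LZ77 triple: (6, 3, 'e')


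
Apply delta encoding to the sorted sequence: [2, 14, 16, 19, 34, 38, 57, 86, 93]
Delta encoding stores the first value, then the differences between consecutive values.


First value: 2
Deltas:
  14 - 2 = 12
  16 - 14 = 2
  19 - 16 = 3
  34 - 19 = 15
  38 - 34 = 4
  57 - 38 = 19
  86 - 57 = 29
  93 - 86 = 7


Delta encoded: [2, 12, 2, 3, 15, 4, 19, 29, 7]


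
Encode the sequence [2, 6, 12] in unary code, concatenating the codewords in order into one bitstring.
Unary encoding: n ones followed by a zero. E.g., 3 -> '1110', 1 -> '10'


Encode each number as n ones followed by a terminating 0:
  2 -> 110 (3 bits)
  6 -> 1111110 (7 bits)
  12 -> 1111111111110 (13 bits)
Total length = 3 + 7 + 13 = 23 bits.

Unary([2, 6, 12]) = 11011111101111111111110 (23 bits)


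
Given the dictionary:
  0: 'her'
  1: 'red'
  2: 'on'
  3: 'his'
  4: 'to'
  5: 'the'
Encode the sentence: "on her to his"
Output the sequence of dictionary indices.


Look up each word in the dictionary:
  'on' -> 2
  'her' -> 0
  'to' -> 4
  'his' -> 3

Encoded: [2, 0, 4, 3]


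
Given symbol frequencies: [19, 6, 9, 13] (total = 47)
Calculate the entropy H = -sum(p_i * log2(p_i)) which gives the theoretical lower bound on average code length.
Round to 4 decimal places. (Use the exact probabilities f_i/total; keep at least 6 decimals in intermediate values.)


Per-symbol terms -p_i * log2(p_i) with p_i = f_i/47:
  p = 19/47 = 0.404255: log2(p) = -1.306661, -p*log2(p) = 0.528225
  p = 6/47 = 0.127660: log2(p) = -2.969626, -p*log2(p) = 0.379101
  p = 9/47 = 0.191489: log2(p) = -2.384664, -p*log2(p) = 0.456638
  p = 13/47 = 0.276596: log2(p) = -1.854149, -p*log2(p) = 0.512850
H = 0.528225 + 0.379101 + 0.456638 + 0.512850 = 1.876814

H = 1.8768 bits/symbol


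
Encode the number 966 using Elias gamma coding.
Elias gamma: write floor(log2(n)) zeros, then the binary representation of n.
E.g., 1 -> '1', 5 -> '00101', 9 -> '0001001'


num_bits = floor(log2(966)) + 1 = 10
leading_zeros = num_bits - 1 = 9
binary(966) = 1111000110

Elias gamma(966) = '000000000' + '1111000110' = 0000000001111000110 (19 bits)


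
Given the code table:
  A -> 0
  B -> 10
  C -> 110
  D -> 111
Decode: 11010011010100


Decoding:
110 -> C
10 -> B
0 -> A
110 -> C
10 -> B
10 -> B
0 -> A


Result: CBACBBA


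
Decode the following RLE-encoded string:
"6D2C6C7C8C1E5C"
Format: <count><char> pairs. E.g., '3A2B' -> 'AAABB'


Expanding each <count><char> pair:
  6D -> 'DDDDDD'
  2C -> 'CC'
  6C -> 'CCCCCC'
  7C -> 'CCCCCCC'
  8C -> 'CCCCCCCC'
  1E -> 'E'
  5C -> 'CCCCC'

Decoded = DDDDDDCCCCCCCCCCCCCCCCCCCCCCCECCCCC


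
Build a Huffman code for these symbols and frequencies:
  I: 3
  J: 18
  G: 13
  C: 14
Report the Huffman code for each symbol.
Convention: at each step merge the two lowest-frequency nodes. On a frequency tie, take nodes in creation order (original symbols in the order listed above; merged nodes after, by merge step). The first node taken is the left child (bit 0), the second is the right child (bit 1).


Huffman tree construction:
Step 1: Merge I(3) + G(13) = 16
Step 2: Merge C(14) + (I+G)(16) = 30
Step 3: Merge J(18) + (C+(I+G))(30) = 48
Read each symbol's code off the tree from the root (left child = 0, right child = 1).

Codes:
  I: 110 (length 3)
  J: 0 (length 1)
  G: 111 (length 3)
  C: 10 (length 2)
Average code length: 94/48 = 1.9583 bits/symbol


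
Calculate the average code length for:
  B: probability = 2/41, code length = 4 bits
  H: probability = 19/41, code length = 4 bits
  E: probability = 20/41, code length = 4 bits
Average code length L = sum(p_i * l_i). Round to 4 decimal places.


Weighted contributions p_i * l_i:
  B: (2/41) * 4 = 8/41
  H: (19/41) * 4 = 76/41
  E: (20/41) * 4 = 80/41
Sum = (8 + 76 + 80)/41 = 164/41

L = 164/41 = 4.0000 bits/symbol


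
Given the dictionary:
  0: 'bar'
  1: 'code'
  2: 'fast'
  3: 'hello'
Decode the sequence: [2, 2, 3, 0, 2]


Look up each index in the dictionary:
  2 -> 'fast'
  2 -> 'fast'
  3 -> 'hello'
  0 -> 'bar'
  2 -> 'fast'

Decoded: "fast fast hello bar fast"


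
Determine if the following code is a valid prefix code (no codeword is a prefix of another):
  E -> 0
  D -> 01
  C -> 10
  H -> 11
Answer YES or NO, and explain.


Checking each pair (does one codeword prefix another?):
  E='0' vs D='01': prefix -- VIOLATION

NO -- this is NOT a valid prefix code. E (0) is a prefix of D (01).


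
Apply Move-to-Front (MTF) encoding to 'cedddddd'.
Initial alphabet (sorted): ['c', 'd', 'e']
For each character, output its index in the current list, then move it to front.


MTF encoding:
'c': index 0 in ['c', 'd', 'e'] -> ['c', 'd', 'e']
'e': index 2 in ['c', 'd', 'e'] -> ['e', 'c', 'd']
'd': index 2 in ['e', 'c', 'd'] -> ['d', 'e', 'c']
'd': index 0 in ['d', 'e', 'c'] -> ['d', 'e', 'c']
'd': index 0 in ['d', 'e', 'c'] -> ['d', 'e', 'c']
'd': index 0 in ['d', 'e', 'c'] -> ['d', 'e', 'c']
'd': index 0 in ['d', 'e', 'c'] -> ['d', 'e', 'c']
'd': index 0 in ['d', 'e', 'c'] -> ['d', 'e', 'c']


Output: [0, 2, 2, 0, 0, 0, 0, 0]


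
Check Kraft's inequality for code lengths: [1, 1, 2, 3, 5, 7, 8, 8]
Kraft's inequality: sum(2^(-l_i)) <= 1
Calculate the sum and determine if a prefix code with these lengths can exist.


Sum = 2^(-1) + 2^(-1) + 2^(-2) + 2^(-3) + 2^(-5) + 2^(-7) + 2^(-8) + 2^(-8)
    = 0.5 + 0.5 + 0.25 + 0.125 + 0.03125 + 0.0078125 + 0.00390625 + 0.00390625
    = 364/256 = 1.421875
Since 1.421875 > 1, Kraft's inequality is NOT satisfied.
A prefix code with these lengths CANNOT exist.

Kraft sum = 1.421875. Not satisfied.


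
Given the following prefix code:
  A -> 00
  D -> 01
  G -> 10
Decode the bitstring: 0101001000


Decoding step by step:
Bits 01 -> D
Bits 01 -> D
Bits 00 -> A
Bits 10 -> G
Bits 00 -> A


Decoded message: DDAGA


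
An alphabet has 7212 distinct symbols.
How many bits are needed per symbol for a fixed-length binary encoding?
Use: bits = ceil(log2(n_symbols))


log2(7212) = 12.8162
Bracket: 2^12 = 4096 < 7212 <= 2^13 = 8192
So ceil(log2(7212)) = 13

bits = ceil(log2(7212)) = ceil(12.8162) = 13 bits


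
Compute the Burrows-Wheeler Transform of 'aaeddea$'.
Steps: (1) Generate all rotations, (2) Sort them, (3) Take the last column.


Rotations (sorted):
  0: $aaeddea -> last char: a
  1: a$aaedde -> last char: e
  2: aaeddea$ -> last char: $
  3: aeddea$a -> last char: a
  4: ddea$aae -> last char: e
  5: dea$aaed -> last char: d
  6: ea$aaedd -> last char: d
  7: eddea$aa -> last char: a


BWT = ae$aedda


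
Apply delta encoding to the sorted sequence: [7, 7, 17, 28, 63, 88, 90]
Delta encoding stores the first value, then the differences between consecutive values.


First value: 7
Deltas:
  7 - 7 = 0
  17 - 7 = 10
  28 - 17 = 11
  63 - 28 = 35
  88 - 63 = 25
  90 - 88 = 2


Delta encoded: [7, 0, 10, 11, 35, 25, 2]


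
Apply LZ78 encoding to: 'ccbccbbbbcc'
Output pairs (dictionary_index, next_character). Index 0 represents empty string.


LZ78 encoding steps:
Dictionary: {0: ''}
Step 1: w='' (idx 0), next='c' -> output (0, 'c'), add 'c' as idx 1
Step 2: w='c' (idx 1), next='b' -> output (1, 'b'), add 'cb' as idx 2
Step 3: w='c' (idx 1), next='c' -> output (1, 'c'), add 'cc' as idx 3
Step 4: w='' (idx 0), next='b' -> output (0, 'b'), add 'b' as idx 4
Step 5: w='b' (idx 4), next='b' -> output (4, 'b'), add 'bb' as idx 5
Step 6: w='b' (idx 4), next='c' -> output (4, 'c'), add 'bc' as idx 6
Step 7: w='c' (idx 1), end of input -> output (1, '')


Encoded: [(0, 'c'), (1, 'b'), (1, 'c'), (0, 'b'), (4, 'b'), (4, 'c'), (1, '')]


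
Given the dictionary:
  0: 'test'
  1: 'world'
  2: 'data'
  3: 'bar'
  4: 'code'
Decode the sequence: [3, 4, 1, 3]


Look up each index in the dictionary:
  3 -> 'bar'
  4 -> 'code'
  1 -> 'world'
  3 -> 'bar'

Decoded: "bar code world bar"


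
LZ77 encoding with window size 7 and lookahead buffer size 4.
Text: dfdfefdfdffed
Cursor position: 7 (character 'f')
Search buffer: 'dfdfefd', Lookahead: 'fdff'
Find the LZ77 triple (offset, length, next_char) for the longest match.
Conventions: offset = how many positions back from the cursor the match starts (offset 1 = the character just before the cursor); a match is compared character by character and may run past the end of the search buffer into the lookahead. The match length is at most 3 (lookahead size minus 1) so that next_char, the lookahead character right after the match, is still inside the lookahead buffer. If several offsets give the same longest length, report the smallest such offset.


Try each offset into the search buffer:
  offset=1 (pos 6, char 'd'): match length 0
  offset=2 (pos 5, char 'f'): match length 3
  offset=3 (pos 4, char 'e'): match length 0
  offset=4 (pos 3, char 'f'): match length 1
  offset=5 (pos 2, char 'd'): match length 0
  offset=6 (pos 1, char 'f'): match length 3
  offset=7 (pos 0, char 'd'): match length 0
Longest match has length 3, found at offsets 2, 6; take the smallest, offset 2.
next_char = character at position 7 + 3 = 10 -> 'f'

Best match: offset=2, length=3 (matching 'fdf' starting at position 5)
LZ77 triple: (2, 3, 'f')


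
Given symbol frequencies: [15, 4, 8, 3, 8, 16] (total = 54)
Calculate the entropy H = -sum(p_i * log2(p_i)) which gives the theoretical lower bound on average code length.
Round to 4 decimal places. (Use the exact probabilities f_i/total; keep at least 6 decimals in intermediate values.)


Per-symbol terms -p_i * log2(p_i) with p_i = f_i/54:
  p = 15/54 = 0.277778: log2(p) = -1.847997, -p*log2(p) = 0.513332
  p = 4/54 = 0.074074: log2(p) = -3.754888, -p*log2(p) = 0.278140
  p = 8/54 = 0.148148: log2(p) = -2.754888, -p*log2(p) = 0.408131
  p = 3/54 = 0.055556: log2(p) = -4.169925, -p*log2(p) = 0.231663
  p = 8/54 = 0.148148: log2(p) = -2.754888, -p*log2(p) = 0.408131
  p = 16/54 = 0.296296: log2(p) = -1.754888, -p*log2(p) = 0.519967
H = 0.513332 + 0.278140 + 0.408131 + 0.231663 + 0.408131 + 0.519967 = 2.359364

H = 2.3594 bits/symbol


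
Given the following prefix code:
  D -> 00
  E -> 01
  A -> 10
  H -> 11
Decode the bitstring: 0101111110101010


Decoding step by step:
Bits 01 -> E
Bits 01 -> E
Bits 11 -> H
Bits 11 -> H
Bits 10 -> A
Bits 10 -> A
Bits 10 -> A
Bits 10 -> A


Decoded message: EEHHAAAA


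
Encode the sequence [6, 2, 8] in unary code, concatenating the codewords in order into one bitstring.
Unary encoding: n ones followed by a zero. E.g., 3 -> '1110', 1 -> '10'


Encode each number as n ones followed by a terminating 0:
  6 -> 1111110 (7 bits)
  2 -> 110 (3 bits)
  8 -> 111111110 (9 bits)
Total length = 7 + 3 + 9 = 19 bits.

Unary([6, 2, 8]) = 1111110110111111110 (19 bits)


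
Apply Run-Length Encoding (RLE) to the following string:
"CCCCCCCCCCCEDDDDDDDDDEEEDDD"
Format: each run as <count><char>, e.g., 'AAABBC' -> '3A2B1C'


Scanning runs left to right:
  i=0: run of 'C' x 11 -> '11C'
  i=11: run of 'E' x 1 -> '1E'
  i=12: run of 'D' x 9 -> '9D'
  i=21: run of 'E' x 3 -> '3E'
  i=24: run of 'D' x 3 -> '3D'

RLE = 11C1E9D3E3D


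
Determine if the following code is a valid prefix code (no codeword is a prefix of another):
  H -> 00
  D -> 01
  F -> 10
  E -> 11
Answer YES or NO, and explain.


Checking each pair (does one codeword prefix another?):
  H='00' vs D='01': no prefix
  H='00' vs F='10': no prefix
  H='00' vs E='11': no prefix
  D='01' vs H='00': no prefix
  D='01' vs F='10': no prefix
  D='01' vs E='11': no prefix
  F='10' vs H='00': no prefix
  F='10' vs D='01': no prefix
  F='10' vs E='11': no prefix
  E='11' vs H='00': no prefix
  E='11' vs D='01': no prefix
  E='11' vs F='10': no prefix
No violation found over all pairs.

YES -- this is a valid prefix code. No codeword is a prefix of any other codeword.


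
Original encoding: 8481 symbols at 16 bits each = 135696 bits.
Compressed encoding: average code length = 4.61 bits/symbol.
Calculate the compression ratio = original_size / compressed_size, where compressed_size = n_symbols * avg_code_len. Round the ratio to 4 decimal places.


original_size = n_symbols * orig_bits = 8481 * 16 = 135696 bits
compressed_size = n_symbols * avg_code_len = 8481 * 4.61 = 39097.41 bits
ratio = original_size / compressed_size = 135696 / 39097.41 = 3.4707

Compression ratio = 3.4707


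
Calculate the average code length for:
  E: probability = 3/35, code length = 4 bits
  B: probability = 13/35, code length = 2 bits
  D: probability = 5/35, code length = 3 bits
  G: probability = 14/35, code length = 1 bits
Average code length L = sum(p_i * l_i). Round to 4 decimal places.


Weighted contributions p_i * l_i:
  E: (3/35) * 4 = 12/35
  B: (13/35) * 2 = 26/35
  D: (5/35) * 3 = 15/35
  G: (14/35) * 1 = 14/35
Sum = (12 + 26 + 15 + 14)/35 = 67/35

L = 67/35 = 1.9143 bits/symbol


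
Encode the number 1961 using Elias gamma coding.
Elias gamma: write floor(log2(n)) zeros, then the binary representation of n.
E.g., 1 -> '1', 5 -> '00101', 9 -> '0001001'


num_bits = floor(log2(1961)) + 1 = 11
leading_zeros = num_bits - 1 = 10
binary(1961) = 11110101001

Elias gamma(1961) = '0000000000' + '11110101001' = 000000000011110101001 (21 bits)


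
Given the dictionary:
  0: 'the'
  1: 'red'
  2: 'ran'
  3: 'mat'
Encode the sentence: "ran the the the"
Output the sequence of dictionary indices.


Look up each word in the dictionary:
  'ran' -> 2
  'the' -> 0
  'the' -> 0
  'the' -> 0

Encoded: [2, 0, 0, 0]


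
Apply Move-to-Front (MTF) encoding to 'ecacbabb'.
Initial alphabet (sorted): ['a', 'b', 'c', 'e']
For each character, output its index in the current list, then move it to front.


MTF encoding:
'e': index 3 in ['a', 'b', 'c', 'e'] -> ['e', 'a', 'b', 'c']
'c': index 3 in ['e', 'a', 'b', 'c'] -> ['c', 'e', 'a', 'b']
'a': index 2 in ['c', 'e', 'a', 'b'] -> ['a', 'c', 'e', 'b']
'c': index 1 in ['a', 'c', 'e', 'b'] -> ['c', 'a', 'e', 'b']
'b': index 3 in ['c', 'a', 'e', 'b'] -> ['b', 'c', 'a', 'e']
'a': index 2 in ['b', 'c', 'a', 'e'] -> ['a', 'b', 'c', 'e']
'b': index 1 in ['a', 'b', 'c', 'e'] -> ['b', 'a', 'c', 'e']
'b': index 0 in ['b', 'a', 'c', 'e'] -> ['b', 'a', 'c', 'e']


Output: [3, 3, 2, 1, 3, 2, 1, 0]


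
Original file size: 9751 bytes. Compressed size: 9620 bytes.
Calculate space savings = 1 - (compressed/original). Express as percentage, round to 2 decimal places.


ratio = compressed/original = 9620/9751 = 0.986565
savings = 1 - ratio = 1 - 0.986565 = 0.013435
as a percentage: 0.013435 * 100 = 1.34%

Space savings = 1 - 9620/9751 = 1.34%


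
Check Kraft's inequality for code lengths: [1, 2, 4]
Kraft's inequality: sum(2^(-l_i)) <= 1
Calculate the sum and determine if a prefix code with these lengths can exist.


Sum = 2^(-1) + 2^(-2) + 2^(-4)
    = 0.5 + 0.25 + 0.0625
    = 13/16 = 0.8125
Since 0.8125 <= 1, Kraft's inequality IS satisfied.
A prefix code with these lengths CAN exist.

Kraft sum = 0.8125. Satisfied.


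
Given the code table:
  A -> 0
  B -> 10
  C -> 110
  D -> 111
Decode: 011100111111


Decoding:
0 -> A
111 -> D
0 -> A
0 -> A
111 -> D
111 -> D


Result: ADAADD


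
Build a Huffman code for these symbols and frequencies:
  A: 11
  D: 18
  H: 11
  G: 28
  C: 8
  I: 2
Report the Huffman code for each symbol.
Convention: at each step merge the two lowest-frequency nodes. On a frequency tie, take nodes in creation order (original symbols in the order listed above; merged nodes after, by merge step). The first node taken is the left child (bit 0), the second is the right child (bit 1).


Huffman tree construction:
Step 1: Merge I(2) + C(8) = 10
Step 2: Merge (I+C)(10) + A(11) = 21
Step 3: Merge H(11) + D(18) = 29
Step 4: Merge ((I+C)+A)(21) + G(28) = 49
Step 5: Merge (H+D)(29) + (((I+C)+A)+G)(49) = 78
Read each symbol's code off the tree from the root (left child = 0, right child = 1).

Codes:
  A: 101 (length 3)
  D: 01 (length 2)
  H: 00 (length 2)
  G: 11 (length 2)
  C: 1001 (length 4)
  I: 1000 (length 4)
Average code length: 187/78 = 2.3974 bits/symbol


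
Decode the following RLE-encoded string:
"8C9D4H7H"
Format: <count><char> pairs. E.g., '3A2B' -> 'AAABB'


Expanding each <count><char> pair:
  8C -> 'CCCCCCCC'
  9D -> 'DDDDDDDDD'
  4H -> 'HHHH'
  7H -> 'HHHHHHH'

Decoded = CCCCCCCCDDDDDDDDDHHHHHHHHHHH


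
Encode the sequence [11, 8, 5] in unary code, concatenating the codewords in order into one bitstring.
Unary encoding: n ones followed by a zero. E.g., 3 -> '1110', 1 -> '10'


Encode each number as n ones followed by a terminating 0:
  11 -> 111111111110 (12 bits)
  8 -> 111111110 (9 bits)
  5 -> 111110 (6 bits)
Total length = 12 + 9 + 6 = 27 bits.

Unary([11, 8, 5]) = 111111111110111111110111110 (27 bits)


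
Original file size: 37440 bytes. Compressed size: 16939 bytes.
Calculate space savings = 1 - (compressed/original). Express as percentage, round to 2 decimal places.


ratio = compressed/original = 16939/37440 = 0.452431
savings = 1 - ratio = 1 - 0.452431 = 0.547569
as a percentage: 0.547569 * 100 = 54.76%

Space savings = 1 - 16939/37440 = 54.76%


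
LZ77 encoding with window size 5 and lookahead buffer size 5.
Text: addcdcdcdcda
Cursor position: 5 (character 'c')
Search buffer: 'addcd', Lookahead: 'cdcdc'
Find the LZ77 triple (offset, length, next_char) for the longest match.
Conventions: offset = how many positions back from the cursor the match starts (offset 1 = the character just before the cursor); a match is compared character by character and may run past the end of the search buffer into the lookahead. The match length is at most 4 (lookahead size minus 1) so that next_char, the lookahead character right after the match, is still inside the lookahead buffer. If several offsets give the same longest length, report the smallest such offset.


Try each offset into the search buffer:
  offset=1 (pos 4, char 'd'): match length 0
  offset=2 (pos 3, char 'c'): match length 4
  offset=3 (pos 2, char 'd'): match length 0
  offset=4 (pos 1, char 'd'): match length 0
  offset=5 (pos 0, char 'a'): match length 0
Longest match has length 4 at offset 2.
next_char = character at position 5 + 4 = 9 -> 'c'

Best match: offset=2, length=4 (matching 'cdcd' starting at position 3)
LZ77 triple: (2, 4, 'c')


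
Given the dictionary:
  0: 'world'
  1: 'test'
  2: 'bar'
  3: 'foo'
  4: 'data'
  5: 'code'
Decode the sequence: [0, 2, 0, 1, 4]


Look up each index in the dictionary:
  0 -> 'world'
  2 -> 'bar'
  0 -> 'world'
  1 -> 'test'
  4 -> 'data'

Decoded: "world bar world test data"


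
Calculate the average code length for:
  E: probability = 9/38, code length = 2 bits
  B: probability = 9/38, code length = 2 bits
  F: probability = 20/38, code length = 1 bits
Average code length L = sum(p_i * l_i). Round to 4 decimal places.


Weighted contributions p_i * l_i:
  E: (9/38) * 2 = 18/38
  B: (9/38) * 2 = 18/38
  F: (20/38) * 1 = 20/38
Sum = (18 + 18 + 20)/38 = 56/38

L = 56/38 = 1.4737 bits/symbol


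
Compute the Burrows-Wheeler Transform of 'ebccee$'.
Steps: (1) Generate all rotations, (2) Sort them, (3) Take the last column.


Rotations (sorted):
  0: $ebccee -> last char: e
  1: bccee$e -> last char: e
  2: ccee$eb -> last char: b
  3: cee$ebc -> last char: c
  4: e$ebcce -> last char: e
  5: ebccee$ -> last char: $
  6: ee$ebcc -> last char: c


BWT = eebce$c


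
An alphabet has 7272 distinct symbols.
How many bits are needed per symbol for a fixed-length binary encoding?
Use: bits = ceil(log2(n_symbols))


log2(7272) = 12.8281
Bracket: 2^12 = 4096 < 7272 <= 2^13 = 8192
So ceil(log2(7272)) = 13

bits = ceil(log2(7272)) = ceil(12.8281) = 13 bits


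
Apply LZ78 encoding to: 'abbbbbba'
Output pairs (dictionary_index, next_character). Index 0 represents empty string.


LZ78 encoding steps:
Dictionary: {0: ''}
Step 1: w='' (idx 0), next='a' -> output (0, 'a'), add 'a' as idx 1
Step 2: w='' (idx 0), next='b' -> output (0, 'b'), add 'b' as idx 2
Step 3: w='b' (idx 2), next='b' -> output (2, 'b'), add 'bb' as idx 3
Step 4: w='bb' (idx 3), next='b' -> output (3, 'b'), add 'bbb' as idx 4
Step 5: w='a' (idx 1), end of input -> output (1, '')


Encoded: [(0, 'a'), (0, 'b'), (2, 'b'), (3, 'b'), (1, '')]


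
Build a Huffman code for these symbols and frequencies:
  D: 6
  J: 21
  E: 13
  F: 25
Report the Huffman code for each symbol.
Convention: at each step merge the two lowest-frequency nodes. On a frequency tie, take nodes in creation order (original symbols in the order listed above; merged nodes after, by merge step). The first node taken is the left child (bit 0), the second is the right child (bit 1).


Huffman tree construction:
Step 1: Merge D(6) + E(13) = 19
Step 2: Merge (D+E)(19) + J(21) = 40
Step 3: Merge F(25) + ((D+E)+J)(40) = 65
Read each symbol's code off the tree from the root (left child = 0, right child = 1).

Codes:
  D: 100 (length 3)
  J: 11 (length 2)
  E: 101 (length 3)
  F: 0 (length 1)
Average code length: 124/65 = 1.9077 bits/symbol


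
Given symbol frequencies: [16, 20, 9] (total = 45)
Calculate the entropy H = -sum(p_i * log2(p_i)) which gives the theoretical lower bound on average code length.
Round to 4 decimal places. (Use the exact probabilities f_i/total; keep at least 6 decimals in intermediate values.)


Per-symbol terms -p_i * log2(p_i) with p_i = f_i/45:
  p = 16/45 = 0.355556: log2(p) = -1.491853, -p*log2(p) = 0.530437
  p = 20/45 = 0.444444: log2(p) = -1.169925, -p*log2(p) = 0.519967
  p = 9/45 = 0.200000: log2(p) = -2.321928, -p*log2(p) = 0.464386
H = 0.530437 + 0.519967 + 0.464386 = 1.514790

H = 1.5148 bits/symbol


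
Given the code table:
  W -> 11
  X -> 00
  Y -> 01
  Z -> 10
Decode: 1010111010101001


Decoding:
10 -> Z
10 -> Z
11 -> W
10 -> Z
10 -> Z
10 -> Z
10 -> Z
01 -> Y


Result: ZZWZZZZY


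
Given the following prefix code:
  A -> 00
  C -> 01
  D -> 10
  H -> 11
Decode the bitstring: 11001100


Decoding step by step:
Bits 11 -> H
Bits 00 -> A
Bits 11 -> H
Bits 00 -> A


Decoded message: HAHA


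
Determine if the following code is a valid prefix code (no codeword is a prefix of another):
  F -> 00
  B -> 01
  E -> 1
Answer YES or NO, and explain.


Checking each pair (does one codeword prefix another?):
  F='00' vs B='01': no prefix
  F='00' vs E='1': no prefix
  B='01' vs F='00': no prefix
  B='01' vs E='1': no prefix
  E='1' vs F='00': no prefix
  E='1' vs B='01': no prefix
No violation found over all pairs.

YES -- this is a valid prefix code. No codeword is a prefix of any other codeword.


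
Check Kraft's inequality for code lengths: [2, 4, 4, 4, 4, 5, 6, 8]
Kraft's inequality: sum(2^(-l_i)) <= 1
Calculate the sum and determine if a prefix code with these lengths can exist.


Sum = 2^(-2) + 2^(-4) + 2^(-4) + 2^(-4) + 2^(-4) + 2^(-5) + 2^(-6) + 2^(-8)
    = 0.25 + 0.0625 + 0.0625 + 0.0625 + 0.0625 + 0.03125 + 0.015625 + 0.00390625
    = 141/256 = 0.55078125
Since 0.55078125 <= 1, Kraft's inequality IS satisfied.
A prefix code with these lengths CAN exist.

Kraft sum = 0.55078125. Satisfied.


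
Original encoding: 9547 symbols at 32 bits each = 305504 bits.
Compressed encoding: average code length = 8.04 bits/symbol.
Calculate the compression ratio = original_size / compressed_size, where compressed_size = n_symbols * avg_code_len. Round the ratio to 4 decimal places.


original_size = n_symbols * orig_bits = 9547 * 32 = 305504 bits
compressed_size = n_symbols * avg_code_len = 9547 * 8.04 = 76757.88 bits
ratio = original_size / compressed_size = 305504 / 76757.88 = 3.9801

Compression ratio = 3.9801


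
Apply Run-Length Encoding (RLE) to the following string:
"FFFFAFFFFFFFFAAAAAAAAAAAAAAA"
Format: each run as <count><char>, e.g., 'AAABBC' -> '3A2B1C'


Scanning runs left to right:
  i=0: run of 'F' x 4 -> '4F'
  i=4: run of 'A' x 1 -> '1A'
  i=5: run of 'F' x 8 -> '8F'
  i=13: run of 'A' x 15 -> '15A'

RLE = 4F1A8F15A


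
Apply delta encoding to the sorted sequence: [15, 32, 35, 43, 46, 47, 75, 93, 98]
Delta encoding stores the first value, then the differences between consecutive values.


First value: 15
Deltas:
  32 - 15 = 17
  35 - 32 = 3
  43 - 35 = 8
  46 - 43 = 3
  47 - 46 = 1
  75 - 47 = 28
  93 - 75 = 18
  98 - 93 = 5


Delta encoded: [15, 17, 3, 8, 3, 1, 28, 18, 5]


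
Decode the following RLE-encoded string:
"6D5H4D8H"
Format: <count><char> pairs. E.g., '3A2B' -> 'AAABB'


Expanding each <count><char> pair:
  6D -> 'DDDDDD'
  5H -> 'HHHHH'
  4D -> 'DDDD'
  8H -> 'HHHHHHHH'

Decoded = DDDDDDHHHHHDDDDHHHHHHHH


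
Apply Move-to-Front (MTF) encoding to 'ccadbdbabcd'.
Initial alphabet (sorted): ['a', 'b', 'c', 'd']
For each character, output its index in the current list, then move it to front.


MTF encoding:
'c': index 2 in ['a', 'b', 'c', 'd'] -> ['c', 'a', 'b', 'd']
'c': index 0 in ['c', 'a', 'b', 'd'] -> ['c', 'a', 'b', 'd']
'a': index 1 in ['c', 'a', 'b', 'd'] -> ['a', 'c', 'b', 'd']
'd': index 3 in ['a', 'c', 'b', 'd'] -> ['d', 'a', 'c', 'b']
'b': index 3 in ['d', 'a', 'c', 'b'] -> ['b', 'd', 'a', 'c']
'd': index 1 in ['b', 'd', 'a', 'c'] -> ['d', 'b', 'a', 'c']
'b': index 1 in ['d', 'b', 'a', 'c'] -> ['b', 'd', 'a', 'c']
'a': index 2 in ['b', 'd', 'a', 'c'] -> ['a', 'b', 'd', 'c']
'b': index 1 in ['a', 'b', 'd', 'c'] -> ['b', 'a', 'd', 'c']
'c': index 3 in ['b', 'a', 'd', 'c'] -> ['c', 'b', 'a', 'd']
'd': index 3 in ['c', 'b', 'a', 'd'] -> ['d', 'c', 'b', 'a']


Output: [2, 0, 1, 3, 3, 1, 1, 2, 1, 3, 3]


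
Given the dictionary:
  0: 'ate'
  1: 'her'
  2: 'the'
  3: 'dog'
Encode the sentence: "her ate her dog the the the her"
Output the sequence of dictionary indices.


Look up each word in the dictionary:
  'her' -> 1
  'ate' -> 0
  'her' -> 1
  'dog' -> 3
  'the' -> 2
  'the' -> 2
  'the' -> 2
  'her' -> 1

Encoded: [1, 0, 1, 3, 2, 2, 2, 1]


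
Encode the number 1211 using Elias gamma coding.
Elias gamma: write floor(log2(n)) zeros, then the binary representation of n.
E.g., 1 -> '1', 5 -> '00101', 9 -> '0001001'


num_bits = floor(log2(1211)) + 1 = 11
leading_zeros = num_bits - 1 = 10
binary(1211) = 10010111011

Elias gamma(1211) = '0000000000' + '10010111011' = 000000000010010111011 (21 bits)


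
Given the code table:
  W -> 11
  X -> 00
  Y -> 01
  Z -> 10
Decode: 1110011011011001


Decoding:
11 -> W
10 -> Z
01 -> Y
10 -> Z
11 -> W
01 -> Y
10 -> Z
01 -> Y


Result: WZYZWYZY


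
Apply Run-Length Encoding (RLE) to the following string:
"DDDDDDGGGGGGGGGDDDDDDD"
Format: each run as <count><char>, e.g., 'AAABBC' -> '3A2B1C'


Scanning runs left to right:
  i=0: run of 'D' x 6 -> '6D'
  i=6: run of 'G' x 9 -> '9G'
  i=15: run of 'D' x 7 -> '7D'

RLE = 6D9G7D


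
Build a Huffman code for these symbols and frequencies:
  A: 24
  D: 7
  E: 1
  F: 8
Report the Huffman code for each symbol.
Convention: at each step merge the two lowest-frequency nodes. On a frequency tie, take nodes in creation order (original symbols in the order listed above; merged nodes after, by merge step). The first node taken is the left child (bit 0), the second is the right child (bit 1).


Huffman tree construction:
Step 1: Merge E(1) + D(7) = 8
Step 2: Merge F(8) + (E+D)(8) = 16
Step 3: Merge (F+(E+D))(16) + A(24) = 40
Read each symbol's code off the tree from the root (left child = 0, right child = 1).

Codes:
  A: 1 (length 1)
  D: 011 (length 3)
  E: 010 (length 3)
  F: 00 (length 2)
Average code length: 64/40 = 1.6000 bits/symbol


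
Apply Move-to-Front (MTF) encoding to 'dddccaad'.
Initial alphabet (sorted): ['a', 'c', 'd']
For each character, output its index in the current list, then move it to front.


MTF encoding:
'd': index 2 in ['a', 'c', 'd'] -> ['d', 'a', 'c']
'd': index 0 in ['d', 'a', 'c'] -> ['d', 'a', 'c']
'd': index 0 in ['d', 'a', 'c'] -> ['d', 'a', 'c']
'c': index 2 in ['d', 'a', 'c'] -> ['c', 'd', 'a']
'c': index 0 in ['c', 'd', 'a'] -> ['c', 'd', 'a']
'a': index 2 in ['c', 'd', 'a'] -> ['a', 'c', 'd']
'a': index 0 in ['a', 'c', 'd'] -> ['a', 'c', 'd']
'd': index 2 in ['a', 'c', 'd'] -> ['d', 'a', 'c']


Output: [2, 0, 0, 2, 0, 2, 0, 2]


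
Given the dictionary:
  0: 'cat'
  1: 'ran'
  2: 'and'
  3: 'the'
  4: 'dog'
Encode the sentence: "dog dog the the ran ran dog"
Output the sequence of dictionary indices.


Look up each word in the dictionary:
  'dog' -> 4
  'dog' -> 4
  'the' -> 3
  'the' -> 3
  'ran' -> 1
  'ran' -> 1
  'dog' -> 4

Encoded: [4, 4, 3, 3, 1, 1, 4]


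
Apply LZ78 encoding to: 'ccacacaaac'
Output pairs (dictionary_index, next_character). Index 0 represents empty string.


LZ78 encoding steps:
Dictionary: {0: ''}
Step 1: w='' (idx 0), next='c' -> output (0, 'c'), add 'c' as idx 1
Step 2: w='c' (idx 1), next='a' -> output (1, 'a'), add 'ca' as idx 2
Step 3: w='ca' (idx 2), next='c' -> output (2, 'c'), add 'cac' as idx 3
Step 4: w='' (idx 0), next='a' -> output (0, 'a'), add 'a' as idx 4
Step 5: w='a' (idx 4), next='a' -> output (4, 'a'), add 'aa' as idx 5
Step 6: w='c' (idx 1), end of input -> output (1, '')


Encoded: [(0, 'c'), (1, 'a'), (2, 'c'), (0, 'a'), (4, 'a'), (1, '')]


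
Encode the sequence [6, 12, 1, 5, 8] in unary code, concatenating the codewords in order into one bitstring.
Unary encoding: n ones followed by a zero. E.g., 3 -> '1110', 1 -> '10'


Encode each number as n ones followed by a terminating 0:
  6 -> 1111110 (7 bits)
  12 -> 1111111111110 (13 bits)
  1 -> 10 (2 bits)
  5 -> 111110 (6 bits)
  8 -> 111111110 (9 bits)
Total length = 7 + 13 + 2 + 6 + 9 = 37 bits.

Unary([6, 12, 1, 5, 8]) = 1111110111111111111010111110111111110 (37 bits)
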